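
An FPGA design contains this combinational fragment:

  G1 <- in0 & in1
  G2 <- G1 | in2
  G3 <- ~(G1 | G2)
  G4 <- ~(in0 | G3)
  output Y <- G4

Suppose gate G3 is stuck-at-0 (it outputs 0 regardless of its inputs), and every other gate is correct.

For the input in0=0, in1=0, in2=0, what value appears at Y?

Propagate with G3 forced: G1=0, G2=0, G3=0 [stuck-at-0], G4=1.
So Y = 1. (Without the fault it would be 0.)

1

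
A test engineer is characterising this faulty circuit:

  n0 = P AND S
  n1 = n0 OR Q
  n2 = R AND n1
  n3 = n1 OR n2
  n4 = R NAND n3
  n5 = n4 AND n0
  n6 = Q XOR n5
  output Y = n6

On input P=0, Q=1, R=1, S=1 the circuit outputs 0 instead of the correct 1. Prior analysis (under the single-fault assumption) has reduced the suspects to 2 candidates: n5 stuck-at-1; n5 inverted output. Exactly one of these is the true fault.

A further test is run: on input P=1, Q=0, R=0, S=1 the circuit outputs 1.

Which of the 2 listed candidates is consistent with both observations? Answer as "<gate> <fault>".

n5 stuck-at-1

Evaluate each candidate on input P=1, Q=0, R=0, S=1:
  n5 stuck-at-1: n0=1, n1=1, n2=0, n3=1, n4=1, n5=1 [stuck-at-1], n6=1 → 1 — matches
  n5 inverted output: n0=1, n1=1, n2=0, n3=1, n4=1, n5=0 [inverted output], n6=0 → 0 — eliminated
Only n5 stuck-at-1 reproduces the observed 1.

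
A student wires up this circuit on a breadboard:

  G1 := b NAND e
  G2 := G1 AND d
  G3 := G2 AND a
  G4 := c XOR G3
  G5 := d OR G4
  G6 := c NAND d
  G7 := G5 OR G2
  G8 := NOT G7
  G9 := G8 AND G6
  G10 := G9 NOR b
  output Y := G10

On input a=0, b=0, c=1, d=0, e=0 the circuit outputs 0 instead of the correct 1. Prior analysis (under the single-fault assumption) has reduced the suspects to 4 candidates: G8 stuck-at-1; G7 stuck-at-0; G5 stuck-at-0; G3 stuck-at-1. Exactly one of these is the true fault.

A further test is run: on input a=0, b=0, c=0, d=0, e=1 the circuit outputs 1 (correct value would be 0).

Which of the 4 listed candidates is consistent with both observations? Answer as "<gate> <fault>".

G3 stuck-at-1

Evaluate each candidate on input a=0, b=0, c=0, d=0, e=1:
  G8 stuck-at-1: G1=1, G2=0, G3=0, G4=0, G5=0, G6=1, G7=0, G8=1 [stuck-at-1], G9=1, G10=0 → 0 — eliminated
  G7 stuck-at-0: G1=1, G2=0, G3=0, G4=0, G5=0, G6=1, G7=0 [stuck-at-0], G8=1, G9=1, G10=0 → 0 — eliminated
  G5 stuck-at-0: G1=1, G2=0, G3=0, G4=0, G5=0 [stuck-at-0], G6=1, G7=0, G8=1, G9=1, G10=0 → 0 — eliminated
  G3 stuck-at-1: G1=1, G2=0, G3=1 [stuck-at-1], G4=1, G5=1, G6=1, G7=1, G8=0, G9=0, G10=1 → 1 — matches
Only G3 stuck-at-1 reproduces the observed 1.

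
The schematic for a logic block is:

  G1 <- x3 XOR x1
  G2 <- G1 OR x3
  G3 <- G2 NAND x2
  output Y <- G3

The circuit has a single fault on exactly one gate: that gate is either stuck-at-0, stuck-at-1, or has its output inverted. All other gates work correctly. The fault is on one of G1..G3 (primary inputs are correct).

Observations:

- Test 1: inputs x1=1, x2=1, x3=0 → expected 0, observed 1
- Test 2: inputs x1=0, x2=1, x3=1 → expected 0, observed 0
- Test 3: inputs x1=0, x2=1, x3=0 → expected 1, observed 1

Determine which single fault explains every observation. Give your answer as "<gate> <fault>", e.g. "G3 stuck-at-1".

G1 stuck-at-0

Fault-free values for test 1 (x1=1, x2=1, x3=0): G1=1, G2=1, G3=0, giving Y=0. Observed 1.
Test 1: faults giving observed 1 are {G1 stuck-at-0, G1 inverted output, G2 stuck-at-0, G2 inverted output, G3 stuck-at-1, G3 inverted output}.
Test 2 (x1=0, x2=1, x3=1): fault-free G1=1, G2=1, G3=0 → 0; observed 0. Eliminates G2 stuck-at-0, G2 inverted output, G3 stuck-at-1, G3 inverted output.
Test 3 (x1=0, x2=1, x3=0): fault-free G1=0, G2=0, G3=1 → 1; observed 1. Eliminates G1 inverted output.
Only G1 stuck-at-0 is consistent with every test.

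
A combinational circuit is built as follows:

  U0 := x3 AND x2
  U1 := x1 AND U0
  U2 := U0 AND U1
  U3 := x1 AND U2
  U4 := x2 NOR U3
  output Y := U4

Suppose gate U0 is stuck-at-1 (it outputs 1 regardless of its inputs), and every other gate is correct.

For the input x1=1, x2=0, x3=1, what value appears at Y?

Propagate with U0 forced: U0=1 [stuck-at-1], U1=1, U2=1, U3=1, U4=0.
So Y = 0. (Without the fault it would be 1.)

0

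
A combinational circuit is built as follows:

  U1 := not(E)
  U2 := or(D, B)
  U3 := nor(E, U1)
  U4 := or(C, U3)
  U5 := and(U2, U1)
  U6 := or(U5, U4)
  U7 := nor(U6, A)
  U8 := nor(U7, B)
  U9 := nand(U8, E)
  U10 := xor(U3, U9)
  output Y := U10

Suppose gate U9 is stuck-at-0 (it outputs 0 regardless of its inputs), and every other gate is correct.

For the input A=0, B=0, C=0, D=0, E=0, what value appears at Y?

Propagate with U9 forced: U1=1, U2=0, U3=0, U4=0, U5=0, U6=0, U7=1, U8=0, U9=0 [stuck-at-0], U10=0.
So Y = 0. (Without the fault it would be 1.)

0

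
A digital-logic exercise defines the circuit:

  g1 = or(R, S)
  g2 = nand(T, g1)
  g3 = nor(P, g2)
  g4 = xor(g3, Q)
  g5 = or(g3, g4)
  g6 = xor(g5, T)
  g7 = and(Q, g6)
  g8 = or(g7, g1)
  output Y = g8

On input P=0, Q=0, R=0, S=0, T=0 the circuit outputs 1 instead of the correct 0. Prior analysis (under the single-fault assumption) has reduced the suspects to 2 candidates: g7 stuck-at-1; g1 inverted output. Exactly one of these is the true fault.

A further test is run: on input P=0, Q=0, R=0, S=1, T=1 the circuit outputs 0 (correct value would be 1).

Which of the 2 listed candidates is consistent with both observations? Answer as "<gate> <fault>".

g1 inverted output

Evaluate each candidate on input P=0, Q=0, R=0, S=1, T=1:
  g7 stuck-at-1: g1=1, g2=0, g3=1, g4=1, g5=1, g6=0, g7=1 [stuck-at-1], g8=1 → 1 — eliminated
  g1 inverted output: g1=0 [inverted output], g2=1, g3=0, g4=0, g5=0, g6=1, g7=0, g8=0 → 0 — matches
Only g1 inverted output reproduces the observed 0.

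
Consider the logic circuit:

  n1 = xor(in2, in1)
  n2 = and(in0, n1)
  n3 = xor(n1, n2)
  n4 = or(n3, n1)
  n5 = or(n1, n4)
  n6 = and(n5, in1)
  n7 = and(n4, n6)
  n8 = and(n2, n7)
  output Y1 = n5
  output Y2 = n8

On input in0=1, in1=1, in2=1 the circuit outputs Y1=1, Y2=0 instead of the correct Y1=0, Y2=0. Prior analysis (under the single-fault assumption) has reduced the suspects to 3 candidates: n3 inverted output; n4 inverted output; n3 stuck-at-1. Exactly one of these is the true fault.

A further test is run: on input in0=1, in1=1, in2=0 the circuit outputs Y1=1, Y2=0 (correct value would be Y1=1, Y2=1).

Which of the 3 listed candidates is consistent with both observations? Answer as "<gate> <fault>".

Evaluate each candidate on input in0=1, in1=1, in2=0:
  n3 inverted output: n1=1, n2=1, n3=1 [inverted output], n4=1, n5=1, n6=1, n7=1, n8=1 → Y1=1, Y2=1 — eliminated
  n4 inverted output: n1=1, n2=1, n3=0, n4=0 [inverted output], n5=1, n6=1, n7=0, n8=0 → Y1=1, Y2=0 — matches
  n3 stuck-at-1: n1=1, n2=1, n3=1 [stuck-at-1], n4=1, n5=1, n6=1, n7=1, n8=1 → Y1=1, Y2=1 — eliminated
Only n4 inverted output reproduces the observed Y1=1, Y2=0.

n4 inverted output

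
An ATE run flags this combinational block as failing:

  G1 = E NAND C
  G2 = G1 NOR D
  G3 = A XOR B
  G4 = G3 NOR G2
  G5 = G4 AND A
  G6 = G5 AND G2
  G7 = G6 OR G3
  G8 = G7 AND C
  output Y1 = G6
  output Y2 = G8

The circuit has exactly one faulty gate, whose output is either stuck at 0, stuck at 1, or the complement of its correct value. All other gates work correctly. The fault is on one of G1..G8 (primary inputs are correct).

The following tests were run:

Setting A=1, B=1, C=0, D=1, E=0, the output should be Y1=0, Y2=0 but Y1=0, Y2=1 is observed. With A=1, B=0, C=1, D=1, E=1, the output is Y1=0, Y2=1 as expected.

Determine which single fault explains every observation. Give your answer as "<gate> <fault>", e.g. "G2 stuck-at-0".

Fault-free values for test 1 (A=1, B=1, C=0, D=1, E=0): G1=1, G2=0, G3=0, G4=1, G5=1, G6=0, G7=0, G8=0, giving Y1=0, Y2=0. Observed Y1=0, Y2=1.
Test 1: faults giving observed Y1=0, Y2=1 are {G8 stuck-at-1, G8 inverted output}.
Test 2 (A=1, B=0, C=1, D=1, E=1): fault-free G1=0, G2=0, G3=1, G4=0, G5=0, G6=0, G7=1, G8=1 → Y1=0, Y2=1; observed Y1=0, Y2=1. Eliminates G8 inverted output.
Only G8 stuck-at-1 is consistent with every test.

G8 stuck-at-1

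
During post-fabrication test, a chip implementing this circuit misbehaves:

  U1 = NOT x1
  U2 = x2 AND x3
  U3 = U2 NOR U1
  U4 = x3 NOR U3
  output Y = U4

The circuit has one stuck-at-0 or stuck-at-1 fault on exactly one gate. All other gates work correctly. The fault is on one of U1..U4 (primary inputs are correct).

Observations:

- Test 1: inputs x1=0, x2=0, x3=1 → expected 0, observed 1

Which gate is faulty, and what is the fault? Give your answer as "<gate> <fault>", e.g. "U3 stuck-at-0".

Fault-free values for test 1 (x1=0, x2=0, x3=1): U1=1, U2=0, U3=0, U4=0, giving Y=0. Observed 1.
Test 1: faults giving observed 1 are {U4 stuck-at-1}.
Only U4 stuck-at-1 is consistent with every test.

U4 stuck-at-1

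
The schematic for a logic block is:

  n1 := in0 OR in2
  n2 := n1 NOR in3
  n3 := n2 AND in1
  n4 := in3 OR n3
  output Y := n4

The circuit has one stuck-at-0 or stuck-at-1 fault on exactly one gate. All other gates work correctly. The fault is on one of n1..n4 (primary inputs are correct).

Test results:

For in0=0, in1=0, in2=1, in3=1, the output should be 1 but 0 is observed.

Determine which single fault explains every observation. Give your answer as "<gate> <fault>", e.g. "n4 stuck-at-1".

Fault-free values for test 1 (in0=0, in1=0, in2=1, in3=1): n1=1, n2=0, n3=0, n4=1, giving Y=1. Observed 0.
Test 1: faults giving observed 0 are {n4 stuck-at-0}.
Only n4 stuck-at-0 is consistent with every test.

n4 stuck-at-0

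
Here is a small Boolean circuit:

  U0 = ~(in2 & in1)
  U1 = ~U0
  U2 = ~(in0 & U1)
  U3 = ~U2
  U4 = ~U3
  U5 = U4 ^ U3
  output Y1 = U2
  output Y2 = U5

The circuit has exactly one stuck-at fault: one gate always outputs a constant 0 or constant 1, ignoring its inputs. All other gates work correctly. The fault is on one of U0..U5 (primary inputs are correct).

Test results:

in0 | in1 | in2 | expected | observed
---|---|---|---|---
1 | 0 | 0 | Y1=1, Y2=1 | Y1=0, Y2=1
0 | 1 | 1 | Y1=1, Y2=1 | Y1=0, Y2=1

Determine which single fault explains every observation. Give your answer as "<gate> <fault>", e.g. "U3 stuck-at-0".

Fault-free values for test 1 (in0=1, in1=0, in2=0): U0=1, U1=0, U2=1, U3=0, U4=1, U5=1, giving Y1=1, Y2=1. Observed Y1=0, Y2=1.
Test 1: faults giving observed Y1=0, Y2=1 are {U0 stuck-at-0, U1 stuck-at-1, U2 stuck-at-0}.
Test 2 (in0=0, in1=1, in2=1): fault-free U0=0, U1=1, U2=1, U3=0, U4=1, U5=1 → Y1=1, Y2=1; observed Y1=0, Y2=1. Eliminates U0 stuck-at-0, U1 stuck-at-1.
Only U2 stuck-at-0 is consistent with every test.

U2 stuck-at-0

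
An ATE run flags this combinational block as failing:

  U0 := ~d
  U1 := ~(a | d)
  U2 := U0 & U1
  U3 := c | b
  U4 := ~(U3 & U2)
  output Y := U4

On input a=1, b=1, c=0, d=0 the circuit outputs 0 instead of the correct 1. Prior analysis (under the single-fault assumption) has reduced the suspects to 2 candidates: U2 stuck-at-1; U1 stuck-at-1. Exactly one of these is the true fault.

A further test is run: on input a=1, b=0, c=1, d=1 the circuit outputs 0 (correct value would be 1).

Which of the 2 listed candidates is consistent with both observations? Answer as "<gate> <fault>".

Evaluate each candidate on input a=1, b=0, c=1, d=1:
  U2 stuck-at-1: U0=0, U1=0, U2=1 [stuck-at-1], U3=1, U4=0 → 0 — matches
  U1 stuck-at-1: U0=0, U1=1 [stuck-at-1], U2=0, U3=1, U4=1 → 1 — eliminated
Only U2 stuck-at-1 reproduces the observed 0.

U2 stuck-at-1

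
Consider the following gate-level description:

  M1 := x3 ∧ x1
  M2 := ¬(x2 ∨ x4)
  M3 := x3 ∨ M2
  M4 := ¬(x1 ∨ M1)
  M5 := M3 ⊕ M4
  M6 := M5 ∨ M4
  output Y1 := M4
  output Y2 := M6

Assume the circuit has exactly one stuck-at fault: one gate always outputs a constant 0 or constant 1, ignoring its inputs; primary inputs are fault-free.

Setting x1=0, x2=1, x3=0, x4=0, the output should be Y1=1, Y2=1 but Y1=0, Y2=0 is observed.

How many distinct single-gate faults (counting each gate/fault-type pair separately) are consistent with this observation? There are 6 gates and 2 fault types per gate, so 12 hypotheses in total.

2

Fault-free: M1=0, M2=0, M3=0, M4=1, M5=1, M6=1 → Y1=1, Y2=1. Observed Y1=0, Y2=0.
  M1 stuck-at-0: output Y1=1, Y2=1 ✗
  M1 stuck-at-1: output Y1=0, Y2=0 ✓
  M2 stuck-at-0: output Y1=1, Y2=1 ✗
  M2 stuck-at-1: output Y1=1, Y2=1 ✗
  M3 stuck-at-0: output Y1=1, Y2=1 ✗
  M3 stuck-at-1: output Y1=1, Y2=1 ✗
  M4 stuck-at-0: output Y1=0, Y2=0 ✓
  M4 stuck-at-1: output Y1=1, Y2=1 ✗
  M5 stuck-at-0: output Y1=1, Y2=1 ✗
  M5 stuck-at-1: output Y1=1, Y2=1 ✗
  M6 stuck-at-0: output Y1=1, Y2=0 ✗
  M6 stuck-at-1: output Y1=1, Y2=1 ✗
Consistent faults: {M1 stuck-at-1, M4 stuck-at-0} — 2 in all.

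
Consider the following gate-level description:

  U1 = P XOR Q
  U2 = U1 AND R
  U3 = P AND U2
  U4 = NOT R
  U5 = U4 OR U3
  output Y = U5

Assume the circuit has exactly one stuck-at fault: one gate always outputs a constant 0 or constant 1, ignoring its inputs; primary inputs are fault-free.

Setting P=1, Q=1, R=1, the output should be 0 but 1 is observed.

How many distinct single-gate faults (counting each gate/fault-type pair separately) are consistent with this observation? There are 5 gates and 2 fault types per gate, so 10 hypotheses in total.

5

Fault-free: U1=0, U2=0, U3=0, U4=0, U5=0 → 0. Observed 1.
  U1 stuck-at-0: output 0 ✗
  U1 stuck-at-1: output 1 ✓
  U2 stuck-at-0: output 0 ✗
  U2 stuck-at-1: output 1 ✓
  U3 stuck-at-0: output 0 ✗
  U3 stuck-at-1: output 1 ✓
  U4 stuck-at-0: output 0 ✗
  U4 stuck-at-1: output 1 ✓
  U5 stuck-at-0: output 0 ✗
  U5 stuck-at-1: output 1 ✓
Consistent faults: {U1 stuck-at-1, U2 stuck-at-1, U3 stuck-at-1, U4 stuck-at-1, U5 stuck-at-1} — 5 in all.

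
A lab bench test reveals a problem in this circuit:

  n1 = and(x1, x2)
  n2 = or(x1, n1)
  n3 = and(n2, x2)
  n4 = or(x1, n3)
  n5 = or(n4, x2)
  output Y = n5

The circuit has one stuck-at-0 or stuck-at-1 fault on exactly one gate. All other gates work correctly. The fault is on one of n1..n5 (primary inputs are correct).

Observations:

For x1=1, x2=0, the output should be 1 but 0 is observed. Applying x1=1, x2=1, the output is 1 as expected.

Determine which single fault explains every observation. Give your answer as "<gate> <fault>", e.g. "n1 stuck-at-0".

n4 stuck-at-0

Fault-free values for test 1 (x1=1, x2=0): n1=0, n2=1, n3=0, n4=1, n5=1, giving Y=1. Observed 0.
Test 1: faults giving observed 0 are {n4 stuck-at-0, n5 stuck-at-0}.
Test 2 (x1=1, x2=1): fault-free n1=1, n2=1, n3=1, n4=1, n5=1 → 1; observed 1. Eliminates n5 stuck-at-0.
Only n4 stuck-at-0 is consistent with every test.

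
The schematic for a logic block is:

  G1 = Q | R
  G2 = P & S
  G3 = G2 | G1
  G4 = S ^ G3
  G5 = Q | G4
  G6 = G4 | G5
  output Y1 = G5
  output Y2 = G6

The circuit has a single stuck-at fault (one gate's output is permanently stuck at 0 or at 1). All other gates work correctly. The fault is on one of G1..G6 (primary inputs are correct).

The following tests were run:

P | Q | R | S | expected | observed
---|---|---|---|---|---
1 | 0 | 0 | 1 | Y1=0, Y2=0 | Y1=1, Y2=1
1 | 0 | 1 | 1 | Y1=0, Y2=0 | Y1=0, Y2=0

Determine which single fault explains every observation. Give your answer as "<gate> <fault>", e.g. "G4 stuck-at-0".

Fault-free values for test 1 (P=1, Q=0, R=0, S=1): G1=0, G2=1, G3=1, G4=0, G5=0, G6=0, giving Y1=0, Y2=0. Observed Y1=1, Y2=1.
Test 1: faults giving observed Y1=1, Y2=1 are {G2 stuck-at-0, G3 stuck-at-0, G4 stuck-at-1, G5 stuck-at-1}.
Test 2 (P=1, Q=0, R=1, S=1): fault-free G1=1, G2=1, G3=1, G4=0, G5=0, G6=0 → Y1=0, Y2=0; observed Y1=0, Y2=0. Eliminates G3 stuck-at-0, G4 stuck-at-1, G5 stuck-at-1.
Only G2 stuck-at-0 is consistent with every test.

G2 stuck-at-0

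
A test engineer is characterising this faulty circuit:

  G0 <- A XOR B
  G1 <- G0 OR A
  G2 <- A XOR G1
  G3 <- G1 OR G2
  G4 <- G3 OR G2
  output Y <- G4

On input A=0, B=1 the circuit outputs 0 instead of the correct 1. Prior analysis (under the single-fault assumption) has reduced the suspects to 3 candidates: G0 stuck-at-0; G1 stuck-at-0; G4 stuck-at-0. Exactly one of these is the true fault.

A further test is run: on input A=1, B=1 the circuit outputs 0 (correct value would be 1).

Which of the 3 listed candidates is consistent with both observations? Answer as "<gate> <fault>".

Evaluate each candidate on input A=1, B=1:
  G0 stuck-at-0: G0=0 [stuck-at-0], G1=1, G2=0, G3=1, G4=1 → 1 — eliminated
  G1 stuck-at-0: G0=0, G1=0 [stuck-at-0], G2=1, G3=1, G4=1 → 1 — eliminated
  G4 stuck-at-0: G0=0, G1=1, G2=0, G3=1, G4=0 [stuck-at-0] → 0 — matches
Only G4 stuck-at-0 reproduces the observed 0.

G4 stuck-at-0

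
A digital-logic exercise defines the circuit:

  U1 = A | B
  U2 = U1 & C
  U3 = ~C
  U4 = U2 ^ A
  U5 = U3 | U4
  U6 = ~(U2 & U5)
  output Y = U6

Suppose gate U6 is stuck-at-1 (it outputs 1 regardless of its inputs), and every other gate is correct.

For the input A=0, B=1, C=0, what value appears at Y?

Propagate with U6 forced: U1=1, U2=0, U3=1, U4=0, U5=1, U6=1 [stuck-at-1].
So Y = 1. (Same as the fault-free value — the fault is masked on this input.)

1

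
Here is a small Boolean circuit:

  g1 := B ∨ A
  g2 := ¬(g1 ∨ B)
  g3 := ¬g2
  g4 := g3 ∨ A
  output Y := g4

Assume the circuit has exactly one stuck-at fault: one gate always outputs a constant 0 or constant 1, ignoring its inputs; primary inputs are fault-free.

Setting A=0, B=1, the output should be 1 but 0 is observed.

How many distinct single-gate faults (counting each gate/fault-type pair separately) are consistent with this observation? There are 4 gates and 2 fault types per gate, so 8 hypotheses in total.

Fault-free: g1=1, g2=0, g3=1, g4=1 → 1. Observed 0.
  g1 stuck-at-0: output 1 ✗
  g1 stuck-at-1: output 1 ✗
  g2 stuck-at-0: output 1 ✗
  g2 stuck-at-1: output 0 ✓
  g3 stuck-at-0: output 0 ✓
  g3 stuck-at-1: output 1 ✗
  g4 stuck-at-0: output 0 ✓
  g4 stuck-at-1: output 1 ✗
Consistent faults: {g2 stuck-at-1, g3 stuck-at-0, g4 stuck-at-0} — 3 in all.

3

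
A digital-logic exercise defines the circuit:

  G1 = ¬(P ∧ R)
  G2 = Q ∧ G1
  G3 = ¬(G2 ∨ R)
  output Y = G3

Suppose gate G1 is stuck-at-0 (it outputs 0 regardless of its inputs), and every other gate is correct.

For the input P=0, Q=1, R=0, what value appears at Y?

Propagate with G1 forced: G1=0 [stuck-at-0], G2=0, G3=1.
So Y = 1. (Without the fault it would be 0.)

1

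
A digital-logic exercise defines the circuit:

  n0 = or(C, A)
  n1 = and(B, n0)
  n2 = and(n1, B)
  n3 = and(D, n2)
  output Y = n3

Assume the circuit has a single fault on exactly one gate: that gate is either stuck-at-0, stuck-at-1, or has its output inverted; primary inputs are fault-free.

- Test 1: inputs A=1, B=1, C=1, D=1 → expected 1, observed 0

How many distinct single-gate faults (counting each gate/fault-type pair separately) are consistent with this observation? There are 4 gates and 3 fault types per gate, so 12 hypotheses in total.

8

Fault-free: n0=1, n1=1, n2=1, n3=1 → 1. Observed 0.
  n0 stuck-at-0: output 0 ✓
  n0 stuck-at-1: output 1 ✗
  n0 inverted output: output 0 ✓
  n1 stuck-at-0: output 0 ✓
  n1 stuck-at-1: output 1 ✗
  n1 inverted output: output 0 ✓
  n2 stuck-at-0: output 0 ✓
  n2 stuck-at-1: output 1 ✗
  n2 inverted output: output 0 ✓
  n3 stuck-at-0: output 0 ✓
  n3 stuck-at-1: output 1 ✗
  n3 inverted output: output 0 ✓
Consistent faults: {n0 stuck-at-0, n0 inverted output, n1 stuck-at-0, n1 inverted output, n2 stuck-at-0, n2 inverted output, n3 stuck-at-0, n3 inverted output} — 8 in all.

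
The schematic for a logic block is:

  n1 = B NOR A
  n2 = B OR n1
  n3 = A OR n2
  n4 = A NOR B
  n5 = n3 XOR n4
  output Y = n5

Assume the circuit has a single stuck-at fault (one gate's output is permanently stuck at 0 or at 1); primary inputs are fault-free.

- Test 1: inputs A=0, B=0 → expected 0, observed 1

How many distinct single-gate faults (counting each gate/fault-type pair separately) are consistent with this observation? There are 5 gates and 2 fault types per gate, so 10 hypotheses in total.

5

Fault-free: n1=1, n2=1, n3=1, n4=1, n5=0 → 0. Observed 1.
  n1 stuck-at-0: output 1 ✓
  n1 stuck-at-1: output 0 ✗
  n2 stuck-at-0: output 1 ✓
  n2 stuck-at-1: output 0 ✗
  n3 stuck-at-0: output 1 ✓
  n3 stuck-at-1: output 0 ✗
  n4 stuck-at-0: output 1 ✓
  n4 stuck-at-1: output 0 ✗
  n5 stuck-at-0: output 0 ✗
  n5 stuck-at-1: output 1 ✓
Consistent faults: {n1 stuck-at-0, n2 stuck-at-0, n3 stuck-at-0, n4 stuck-at-0, n5 stuck-at-1} — 5 in all.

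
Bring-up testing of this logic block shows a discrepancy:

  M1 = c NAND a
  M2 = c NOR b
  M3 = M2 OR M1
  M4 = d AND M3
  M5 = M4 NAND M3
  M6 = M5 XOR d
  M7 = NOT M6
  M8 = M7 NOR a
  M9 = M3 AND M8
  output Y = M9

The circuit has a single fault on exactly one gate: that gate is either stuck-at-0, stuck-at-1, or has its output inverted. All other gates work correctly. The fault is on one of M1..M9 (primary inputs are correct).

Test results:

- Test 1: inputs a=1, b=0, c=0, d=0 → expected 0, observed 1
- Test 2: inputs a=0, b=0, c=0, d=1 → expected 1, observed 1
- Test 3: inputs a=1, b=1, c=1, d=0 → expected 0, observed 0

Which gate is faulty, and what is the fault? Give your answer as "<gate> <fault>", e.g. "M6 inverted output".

M8 stuck-at-1

Fault-free values for test 1 (a=1, b=0, c=0, d=0): M1=1, M2=1, M3=1, M4=0, M5=1, M6=1, M7=0, M8=0, M9=0, giving Y=0. Observed 1.
Test 1: faults giving observed 1 are {M8 stuck-at-1, M8 inverted output, M9 stuck-at-1, M9 inverted output}.
Test 2 (a=0, b=0, c=0, d=1): fault-free M1=1, M2=1, M3=1, M4=1, M5=0, M6=1, M7=0, M8=1, M9=1 → 1; observed 1. Eliminates M8 inverted output, M9 inverted output.
Test 3 (a=1, b=1, c=1, d=0): fault-free M1=0, M2=0, M3=0, M4=0, M5=1, M6=1, M7=0, M8=0, M9=0 → 0; observed 0. Eliminates M9 stuck-at-1.
Only M8 stuck-at-1 is consistent with every test.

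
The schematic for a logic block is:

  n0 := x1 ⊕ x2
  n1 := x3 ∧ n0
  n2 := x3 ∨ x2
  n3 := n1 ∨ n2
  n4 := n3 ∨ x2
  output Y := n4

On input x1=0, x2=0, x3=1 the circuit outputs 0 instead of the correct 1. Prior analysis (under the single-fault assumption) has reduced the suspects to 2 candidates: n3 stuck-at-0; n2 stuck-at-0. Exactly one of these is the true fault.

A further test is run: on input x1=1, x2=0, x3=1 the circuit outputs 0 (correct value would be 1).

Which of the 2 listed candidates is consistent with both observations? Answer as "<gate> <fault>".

n3 stuck-at-0

Evaluate each candidate on input x1=1, x2=0, x3=1:
  n3 stuck-at-0: n0=1, n1=1, n2=1, n3=0 [stuck-at-0], n4=0 → 0 — matches
  n2 stuck-at-0: n0=1, n1=1, n2=0 [stuck-at-0], n3=1, n4=1 → 1 — eliminated
Only n3 stuck-at-0 reproduces the observed 0.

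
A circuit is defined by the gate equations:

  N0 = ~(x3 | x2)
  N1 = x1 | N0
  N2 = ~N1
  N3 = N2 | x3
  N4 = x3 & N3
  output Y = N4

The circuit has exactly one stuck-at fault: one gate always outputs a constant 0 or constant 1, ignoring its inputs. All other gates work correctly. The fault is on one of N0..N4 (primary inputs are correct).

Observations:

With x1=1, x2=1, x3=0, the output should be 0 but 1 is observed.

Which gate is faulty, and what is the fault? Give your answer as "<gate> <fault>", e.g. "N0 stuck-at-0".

Fault-free values for test 1 (x1=1, x2=1, x3=0): N0=0, N1=1, N2=0, N3=0, N4=0, giving Y=0. Observed 1.
Test 1: faults giving observed 1 are {N4 stuck-at-1}.
Only N4 stuck-at-1 is consistent with every test.

N4 stuck-at-1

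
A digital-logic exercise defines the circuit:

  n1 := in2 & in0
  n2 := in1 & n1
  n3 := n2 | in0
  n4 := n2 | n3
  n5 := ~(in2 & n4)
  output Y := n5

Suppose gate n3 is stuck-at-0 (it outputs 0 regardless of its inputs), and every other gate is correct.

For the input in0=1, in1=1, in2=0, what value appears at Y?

Propagate with n3 forced: n1=0, n2=0, n3=0 [stuck-at-0], n4=0, n5=1.
So Y = 1. (Same as the fault-free value — the fault is masked on this input.)

1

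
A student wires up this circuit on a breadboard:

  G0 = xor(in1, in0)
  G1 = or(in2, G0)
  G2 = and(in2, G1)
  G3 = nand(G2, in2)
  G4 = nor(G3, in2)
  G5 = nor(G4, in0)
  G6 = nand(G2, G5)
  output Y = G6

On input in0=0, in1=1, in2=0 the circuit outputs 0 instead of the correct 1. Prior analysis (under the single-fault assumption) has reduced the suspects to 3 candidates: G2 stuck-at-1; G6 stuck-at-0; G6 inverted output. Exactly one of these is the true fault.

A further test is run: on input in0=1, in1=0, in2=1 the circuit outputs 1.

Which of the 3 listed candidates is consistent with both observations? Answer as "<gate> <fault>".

G2 stuck-at-1

Evaluate each candidate on input in0=1, in1=0, in2=1:
  G2 stuck-at-1: G0=1, G1=1, G2=1 [stuck-at-1], G3=0, G4=0, G5=0, G6=1 → 1 — matches
  G6 stuck-at-0: G0=1, G1=1, G2=1, G3=0, G4=0, G5=0, G6=0 [stuck-at-0] → 0 — eliminated
  G6 inverted output: G0=1, G1=1, G2=1, G3=0, G4=0, G5=0, G6=0 [inverted output] → 0 — eliminated
Only G2 stuck-at-1 reproduces the observed 1.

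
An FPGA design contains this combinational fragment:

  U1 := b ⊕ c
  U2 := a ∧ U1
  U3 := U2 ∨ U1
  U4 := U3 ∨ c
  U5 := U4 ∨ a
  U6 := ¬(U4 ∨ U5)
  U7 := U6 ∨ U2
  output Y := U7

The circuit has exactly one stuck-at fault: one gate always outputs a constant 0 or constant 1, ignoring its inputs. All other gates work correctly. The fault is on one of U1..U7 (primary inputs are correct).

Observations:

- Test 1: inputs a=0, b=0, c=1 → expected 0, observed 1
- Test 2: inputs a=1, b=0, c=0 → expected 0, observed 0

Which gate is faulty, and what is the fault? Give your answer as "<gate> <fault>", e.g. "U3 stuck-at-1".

U4 stuck-at-0

Fault-free values for test 1 (a=0, b=0, c=1): U1=1, U2=0, U3=1, U4=1, U5=1, U6=0, U7=0, giving Y=0. Observed 1.
Test 1: faults giving observed 1 are {U2 stuck-at-1, U4 stuck-at-0, U6 stuck-at-1, U7 stuck-at-1}.
Test 2 (a=1, b=0, c=0): fault-free U1=0, U2=0, U3=0, U4=0, U5=1, U6=0, U7=0 → 0; observed 0. Eliminates U2 stuck-at-1, U6 stuck-at-1, U7 stuck-at-1.
Only U4 stuck-at-0 is consistent with every test.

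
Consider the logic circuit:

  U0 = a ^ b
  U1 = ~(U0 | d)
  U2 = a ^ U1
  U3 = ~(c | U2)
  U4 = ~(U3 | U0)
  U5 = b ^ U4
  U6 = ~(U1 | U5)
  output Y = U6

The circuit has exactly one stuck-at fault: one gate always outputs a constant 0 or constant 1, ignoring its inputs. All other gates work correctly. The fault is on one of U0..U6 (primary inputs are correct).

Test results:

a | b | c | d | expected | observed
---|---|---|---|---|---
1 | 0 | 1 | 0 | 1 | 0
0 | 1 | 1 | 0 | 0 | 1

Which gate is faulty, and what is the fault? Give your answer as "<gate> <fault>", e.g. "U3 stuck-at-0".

U4 stuck-at-1

Fault-free values for test 1 (a=1, b=0, c=1, d=0): U0=1, U1=0, U2=1, U3=0, U4=0, U5=0, U6=1, giving Y=1. Observed 0.
Test 1: faults giving observed 0 are {U0 stuck-at-0, U1 stuck-at-1, U4 stuck-at-1, U5 stuck-at-1, U6 stuck-at-0}.
Test 2 (a=0, b=1, c=1, d=0): fault-free U0=1, U1=0, U2=0, U3=0, U4=0, U5=1, U6=0 → 0; observed 1. Eliminates U0 stuck-at-0, U1 stuck-at-1, U5 stuck-at-1, U6 stuck-at-0.
Only U4 stuck-at-1 is consistent with every test.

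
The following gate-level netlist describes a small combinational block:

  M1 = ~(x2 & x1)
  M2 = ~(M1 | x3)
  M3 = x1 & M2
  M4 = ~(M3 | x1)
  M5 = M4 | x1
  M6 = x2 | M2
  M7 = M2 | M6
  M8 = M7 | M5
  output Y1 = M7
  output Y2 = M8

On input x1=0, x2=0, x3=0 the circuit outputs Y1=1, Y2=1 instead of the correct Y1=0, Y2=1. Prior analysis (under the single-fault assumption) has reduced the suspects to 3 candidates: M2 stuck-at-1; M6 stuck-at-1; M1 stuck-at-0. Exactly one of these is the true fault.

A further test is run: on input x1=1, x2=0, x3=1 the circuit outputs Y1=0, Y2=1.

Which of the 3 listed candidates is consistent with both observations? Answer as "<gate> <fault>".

Evaluate each candidate on input x1=1, x2=0, x3=1:
  M2 stuck-at-1: M1=1, M2=1 [stuck-at-1], M3=1, M4=0, M5=1, M6=1, M7=1, M8=1 → Y1=1, Y2=1 — eliminated
  M6 stuck-at-1: M1=1, M2=0, M3=0, M4=0, M5=1, M6=1 [stuck-at-1], M7=1, M8=1 → Y1=1, Y2=1 — eliminated
  M1 stuck-at-0: M1=0 [stuck-at-0], M2=0, M3=0, M4=0, M5=1, M6=0, M7=0, M8=1 → Y1=0, Y2=1 — matches
Only M1 stuck-at-0 reproduces the observed Y1=0, Y2=1.

M1 stuck-at-0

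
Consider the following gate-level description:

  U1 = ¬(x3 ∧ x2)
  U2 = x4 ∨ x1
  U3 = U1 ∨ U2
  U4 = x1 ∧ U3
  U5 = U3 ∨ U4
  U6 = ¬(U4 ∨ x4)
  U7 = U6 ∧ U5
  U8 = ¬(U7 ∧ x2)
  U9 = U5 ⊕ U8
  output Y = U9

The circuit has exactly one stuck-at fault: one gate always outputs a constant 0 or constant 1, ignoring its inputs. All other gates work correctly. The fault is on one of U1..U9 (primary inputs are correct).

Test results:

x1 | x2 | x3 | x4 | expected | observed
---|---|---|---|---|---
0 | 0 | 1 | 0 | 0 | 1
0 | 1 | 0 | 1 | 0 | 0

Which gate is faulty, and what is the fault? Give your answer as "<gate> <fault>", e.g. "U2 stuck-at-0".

U1 stuck-at-0

Fault-free values for test 1 (x1=0, x2=0, x3=1, x4=0): U1=1, U2=0, U3=1, U4=0, U5=1, U6=1, U7=1, U8=1, U9=0, giving Y=0. Observed 1.
Test 1: faults giving observed 1 are {U1 stuck-at-0, U3 stuck-at-0, U5 stuck-at-0, U8 stuck-at-0, U9 stuck-at-1}.
Test 2 (x1=0, x2=1, x3=0, x4=1): fault-free U1=1, U2=1, U3=1, U4=0, U5=1, U6=0, U7=0, U8=1, U9=0 → 0; observed 0. Eliminates U3 stuck-at-0, U5 stuck-at-0, U8 stuck-at-0, U9 stuck-at-1.
Only U1 stuck-at-0 is consistent with every test.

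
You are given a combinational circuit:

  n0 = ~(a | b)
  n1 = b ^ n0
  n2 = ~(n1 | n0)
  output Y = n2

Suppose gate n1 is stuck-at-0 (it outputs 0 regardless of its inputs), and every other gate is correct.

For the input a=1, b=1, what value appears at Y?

1

Propagate with n1 forced: n0=0, n1=0 [stuck-at-0], n2=1.
So Y = 1. (Without the fault it would be 0.)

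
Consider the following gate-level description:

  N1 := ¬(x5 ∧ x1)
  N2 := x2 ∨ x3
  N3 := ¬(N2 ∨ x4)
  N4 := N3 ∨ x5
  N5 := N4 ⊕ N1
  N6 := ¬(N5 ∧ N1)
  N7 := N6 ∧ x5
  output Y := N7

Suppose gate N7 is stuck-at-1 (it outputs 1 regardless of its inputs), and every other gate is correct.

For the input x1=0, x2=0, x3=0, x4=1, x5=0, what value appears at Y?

Propagate with N7 forced: N1=1, N2=0, N3=0, N4=0, N5=1, N6=0, N7=1 [stuck-at-1].
So Y = 1. (Without the fault it would be 0.)

1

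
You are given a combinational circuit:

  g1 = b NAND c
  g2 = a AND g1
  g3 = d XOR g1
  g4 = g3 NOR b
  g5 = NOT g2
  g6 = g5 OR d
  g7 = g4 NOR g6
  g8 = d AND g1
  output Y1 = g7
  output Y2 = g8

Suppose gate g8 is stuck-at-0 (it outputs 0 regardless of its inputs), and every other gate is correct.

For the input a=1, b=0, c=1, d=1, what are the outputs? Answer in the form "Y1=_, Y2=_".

Propagate with g8 forced: g1=1, g2=1, g3=0, g4=1, g5=0, g6=1, g7=0, g8=0 [stuck-at-0].
So the outputs are Y1=0, Y2=0. (Without the fault they would be Y1=0, Y2=1.)

Y1=0, Y2=0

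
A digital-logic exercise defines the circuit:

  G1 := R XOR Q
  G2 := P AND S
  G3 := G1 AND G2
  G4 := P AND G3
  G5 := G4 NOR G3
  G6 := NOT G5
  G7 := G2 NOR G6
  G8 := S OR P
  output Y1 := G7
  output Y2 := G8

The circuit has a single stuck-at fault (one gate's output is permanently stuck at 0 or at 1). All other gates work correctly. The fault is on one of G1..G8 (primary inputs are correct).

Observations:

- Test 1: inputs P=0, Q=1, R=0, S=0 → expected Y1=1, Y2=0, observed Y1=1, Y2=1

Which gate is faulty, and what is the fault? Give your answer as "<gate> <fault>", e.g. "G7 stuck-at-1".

Fault-free values for test 1 (P=0, Q=1, R=0, S=0): G1=1, G2=0, G3=0, G4=0, G5=1, G6=0, G7=1, G8=0, giving Y1=1, Y2=0. Observed Y1=1, Y2=1.
Test 1: faults giving observed Y1=1, Y2=1 are {G8 stuck-at-1}.
Only G8 stuck-at-1 is consistent with every test.

G8 stuck-at-1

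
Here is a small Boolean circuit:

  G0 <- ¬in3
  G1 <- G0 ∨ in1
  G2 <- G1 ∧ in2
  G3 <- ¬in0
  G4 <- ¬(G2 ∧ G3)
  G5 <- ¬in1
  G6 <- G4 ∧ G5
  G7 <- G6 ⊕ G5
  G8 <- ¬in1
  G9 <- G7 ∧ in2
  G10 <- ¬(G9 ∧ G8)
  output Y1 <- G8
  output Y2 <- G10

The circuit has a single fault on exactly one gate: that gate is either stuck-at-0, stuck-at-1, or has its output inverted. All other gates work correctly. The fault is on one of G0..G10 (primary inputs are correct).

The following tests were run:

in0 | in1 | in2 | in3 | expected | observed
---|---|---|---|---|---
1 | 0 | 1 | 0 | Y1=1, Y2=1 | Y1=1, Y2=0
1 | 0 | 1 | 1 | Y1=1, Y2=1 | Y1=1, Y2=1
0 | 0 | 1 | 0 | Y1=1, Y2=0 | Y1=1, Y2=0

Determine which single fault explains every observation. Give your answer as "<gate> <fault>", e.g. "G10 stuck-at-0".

G3 stuck-at-1

Fault-free values for test 1 (in0=1, in1=0, in2=1, in3=0): G0=1, G1=1, G2=1, G3=0, G4=1, G5=1, G6=1, G7=0, G8=1, G9=0, G10=1, giving Y1=1, Y2=1. Observed Y1=1, Y2=0.
Test 1: faults giving observed Y1=1, Y2=0 are {G3 stuck-at-1, G3 inverted output, G4 stuck-at-0, G4 inverted output, G6 stuck-at-0, G6 inverted output, G7 stuck-at-1, G7 inverted output, G9 stuck-at-1, G9 inverted output, G10 stuck-at-0, G10 inverted output}.
Test 2 (in0=1, in1=0, in2=1, in3=1): fault-free G0=0, G1=0, G2=0, G3=0, G4=1, G5=1, G6=1, G7=0, G8=1, G9=0, G10=1 → Y1=1, Y2=1; observed Y1=1, Y2=1. Eliminates G4 stuck-at-0, G4 inverted output, G6 stuck-at-0, G6 inverted output, G7 stuck-at-1, G7 inverted output, G9 stuck-at-1, G9 inverted output, G10 stuck-at-0, G10 inverted output.
Test 3 (in0=0, in1=0, in2=1, in3=0): fault-free G0=1, G1=1, G2=1, G3=1, G4=0, G5=1, G6=0, G7=1, G8=1, G9=1, G10=0 → Y1=1, Y2=0; observed Y1=1, Y2=0. Eliminates G3 inverted output.
Only G3 stuck-at-1 is consistent with every test.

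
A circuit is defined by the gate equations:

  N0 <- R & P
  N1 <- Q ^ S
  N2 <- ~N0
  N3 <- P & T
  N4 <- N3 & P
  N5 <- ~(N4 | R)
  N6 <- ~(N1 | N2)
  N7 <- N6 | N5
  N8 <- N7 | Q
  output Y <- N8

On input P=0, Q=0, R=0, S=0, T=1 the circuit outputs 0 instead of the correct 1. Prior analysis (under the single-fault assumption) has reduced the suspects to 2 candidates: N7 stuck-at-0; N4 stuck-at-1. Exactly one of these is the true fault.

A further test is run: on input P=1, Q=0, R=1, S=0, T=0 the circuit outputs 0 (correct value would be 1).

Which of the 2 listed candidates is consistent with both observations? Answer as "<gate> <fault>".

Evaluate each candidate on input P=1, Q=0, R=1, S=0, T=0:
  N7 stuck-at-0: N0=1, N1=0, N2=0, N3=0, N4=0, N5=0, N6=1, N7=0 [stuck-at-0], N8=0 → 0 — matches
  N4 stuck-at-1: N0=1, N1=0, N2=0, N3=0, N4=1 [stuck-at-1], N5=0, N6=1, N7=1, N8=1 → 1 — eliminated
Only N7 stuck-at-0 reproduces the observed 0.

N7 stuck-at-0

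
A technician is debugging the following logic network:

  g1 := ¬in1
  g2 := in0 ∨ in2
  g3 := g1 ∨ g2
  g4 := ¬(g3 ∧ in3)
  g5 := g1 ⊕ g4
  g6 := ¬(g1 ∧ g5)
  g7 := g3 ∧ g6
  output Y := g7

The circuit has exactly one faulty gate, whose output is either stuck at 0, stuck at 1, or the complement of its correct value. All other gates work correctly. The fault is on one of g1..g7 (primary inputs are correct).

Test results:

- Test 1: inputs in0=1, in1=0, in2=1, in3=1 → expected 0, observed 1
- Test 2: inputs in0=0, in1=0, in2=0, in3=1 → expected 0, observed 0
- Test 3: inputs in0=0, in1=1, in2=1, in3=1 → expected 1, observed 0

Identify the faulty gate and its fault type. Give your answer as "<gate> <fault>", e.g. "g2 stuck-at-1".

Fault-free values for test 1 (in0=1, in1=0, in2=1, in3=1): g1=1, g2=1, g3=1, g4=0, g5=1, g6=0, g7=0, giving Y=0. Observed 1.
Test 1: faults giving observed 1 are {g1 stuck-at-0, g1 inverted output, g4 stuck-at-1, g4 inverted output, g5 stuck-at-0, g5 inverted output, g6 stuck-at-1, g6 inverted output, g7 stuck-at-1, g7 inverted output}.
Test 2 (in0=0, in1=0, in2=0, in3=1): fault-free g1=1, g2=0, g3=1, g4=0, g5=1, g6=0, g7=0 → 0; observed 0. Eliminates g4 stuck-at-1, g4 inverted output, g5 stuck-at-0, g5 inverted output, g6 stuck-at-1, g6 inverted output, g7 stuck-at-1, g7 inverted output.
Test 3 (in0=0, in1=1, in2=1, in3=1): fault-free g1=0, g2=1, g3=1, g4=0, g5=0, g6=1, g7=1 → 1; observed 0. Eliminates g1 stuck-at-0.
Only g1 inverted output is consistent with every test.

g1 inverted output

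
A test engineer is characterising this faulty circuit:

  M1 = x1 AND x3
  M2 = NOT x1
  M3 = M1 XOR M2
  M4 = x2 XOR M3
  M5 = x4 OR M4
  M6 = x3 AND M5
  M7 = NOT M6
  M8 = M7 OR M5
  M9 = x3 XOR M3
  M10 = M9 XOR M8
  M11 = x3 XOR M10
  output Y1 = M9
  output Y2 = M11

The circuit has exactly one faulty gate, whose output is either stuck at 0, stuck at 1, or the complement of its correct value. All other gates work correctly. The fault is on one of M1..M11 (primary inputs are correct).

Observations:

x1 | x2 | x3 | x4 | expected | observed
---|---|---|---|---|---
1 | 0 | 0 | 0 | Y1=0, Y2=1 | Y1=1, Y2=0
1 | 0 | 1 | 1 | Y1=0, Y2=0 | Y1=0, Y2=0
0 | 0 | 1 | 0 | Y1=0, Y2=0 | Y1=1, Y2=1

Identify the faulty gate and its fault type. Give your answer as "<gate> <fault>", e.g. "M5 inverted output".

M1 stuck-at-1

Fault-free values for test 1 (x1=1, x2=0, x3=0, x4=0): M1=0, M2=0, M3=0, M4=0, M5=0, M6=0, M7=1, M8=1, M9=0, M10=1, M11=1, giving Y1=0, Y2=1. Observed Y1=1, Y2=0.
Test 1: faults giving observed Y1=1, Y2=0 are {M1 stuck-at-1, M1 inverted output, M2 stuck-at-1, M2 inverted output, M3 stuck-at-1, M3 inverted output, M9 stuck-at-1, M9 inverted output}.
Test 2 (x1=1, x2=0, x3=1, x4=1): fault-free M1=1, M2=0, M3=1, M4=1, M5=1, M6=1, M7=0, M8=1, M9=0, M10=1, M11=0 → Y1=0, Y2=0; observed Y1=0, Y2=0. Eliminates M1 inverted output, M2 stuck-at-1, M2 inverted output, M3 inverted output, M9 stuck-at-1, M9 inverted output.
Test 3 (x1=0, x2=0, x3=1, x4=0): fault-free M1=0, M2=1, M3=1, M4=1, M5=1, M6=1, M7=0, M8=1, M9=0, M10=1, M11=0 → Y1=0, Y2=0; observed Y1=1, Y2=1. Eliminates M3 stuck-at-1.
Only M1 stuck-at-1 is consistent with every test.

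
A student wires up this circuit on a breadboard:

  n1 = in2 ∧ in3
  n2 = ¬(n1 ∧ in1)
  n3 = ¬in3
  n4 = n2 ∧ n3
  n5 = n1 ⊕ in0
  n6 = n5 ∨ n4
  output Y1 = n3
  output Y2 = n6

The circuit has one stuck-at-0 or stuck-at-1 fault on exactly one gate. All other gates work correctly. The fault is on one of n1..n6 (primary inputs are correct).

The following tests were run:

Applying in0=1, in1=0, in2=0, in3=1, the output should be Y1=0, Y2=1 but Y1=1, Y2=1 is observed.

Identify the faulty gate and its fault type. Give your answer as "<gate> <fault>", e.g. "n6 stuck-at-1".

n3 stuck-at-1

Fault-free values for test 1 (in0=1, in1=0, in2=0, in3=1): n1=0, n2=1, n3=0, n4=0, n5=1, n6=1, giving Y1=0, Y2=1. Observed Y1=1, Y2=1.
Test 1: faults giving observed Y1=1, Y2=1 are {n3 stuck-at-1}.
Only n3 stuck-at-1 is consistent with every test.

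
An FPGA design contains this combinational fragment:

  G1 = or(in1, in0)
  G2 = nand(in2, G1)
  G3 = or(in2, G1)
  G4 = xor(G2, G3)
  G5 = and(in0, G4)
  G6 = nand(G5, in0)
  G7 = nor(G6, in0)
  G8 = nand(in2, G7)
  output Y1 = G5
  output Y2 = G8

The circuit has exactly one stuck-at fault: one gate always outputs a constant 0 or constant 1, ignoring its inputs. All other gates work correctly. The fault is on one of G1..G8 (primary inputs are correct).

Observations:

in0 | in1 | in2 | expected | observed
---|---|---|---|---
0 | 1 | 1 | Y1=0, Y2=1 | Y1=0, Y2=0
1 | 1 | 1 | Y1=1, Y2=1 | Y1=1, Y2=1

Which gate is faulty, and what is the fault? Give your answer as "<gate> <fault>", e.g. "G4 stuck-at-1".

Fault-free values for test 1 (in0=0, in1=1, in2=1): G1=1, G2=0, G3=1, G4=1, G5=0, G6=1, G7=0, G8=1, giving Y1=0, Y2=1. Observed Y1=0, Y2=0.
Test 1: faults giving observed Y1=0, Y2=0 are {G6 stuck-at-0, G7 stuck-at-1, G8 stuck-at-0}.
Test 2 (in0=1, in1=1, in2=1): fault-free G1=1, G2=0, G3=1, G4=1, G5=1, G6=0, G7=0, G8=1 → Y1=1, Y2=1; observed Y1=1, Y2=1. Eliminates G7 stuck-at-1, G8 stuck-at-0.
Only G6 stuck-at-0 is consistent with every test.

G6 stuck-at-0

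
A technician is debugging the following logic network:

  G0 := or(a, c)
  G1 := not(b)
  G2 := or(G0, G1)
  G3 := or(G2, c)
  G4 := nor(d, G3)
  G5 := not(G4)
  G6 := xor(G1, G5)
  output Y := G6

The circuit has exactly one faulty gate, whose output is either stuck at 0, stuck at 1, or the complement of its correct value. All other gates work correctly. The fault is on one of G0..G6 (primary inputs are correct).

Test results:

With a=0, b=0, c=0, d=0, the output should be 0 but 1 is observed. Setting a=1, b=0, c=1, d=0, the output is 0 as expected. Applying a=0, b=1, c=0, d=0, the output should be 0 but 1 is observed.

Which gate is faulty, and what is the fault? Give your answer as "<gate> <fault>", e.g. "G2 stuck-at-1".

Fault-free values for test 1 (a=0, b=0, c=0, d=0): G0=0, G1=1, G2=1, G3=1, G4=0, G5=1, G6=0, giving Y=0. Observed 1.
Test 1: faults giving observed 1 are {G2 stuck-at-0, G2 inverted output, G3 stuck-at-0, G3 inverted output, G4 stuck-at-1, G4 inverted output, G5 stuck-at-0, G5 inverted output, G6 stuck-at-1, G6 inverted output}.
Test 2 (a=1, b=0, c=1, d=0): fault-free G0=1, G1=1, G2=1, G3=1, G4=0, G5=1, G6=0 → 0; observed 0. Eliminates G3 stuck-at-0, G3 inverted output, G4 stuck-at-1, G4 inverted output, G5 stuck-at-0, G5 inverted output, G6 stuck-at-1, G6 inverted output.
Test 3 (a=0, b=1, c=0, d=0): fault-free G0=0, G1=0, G2=0, G3=0, G4=1, G5=0, G6=0 → 0; observed 1. Eliminates G2 stuck-at-0.
Only G2 inverted output is consistent with every test.

G2 inverted output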